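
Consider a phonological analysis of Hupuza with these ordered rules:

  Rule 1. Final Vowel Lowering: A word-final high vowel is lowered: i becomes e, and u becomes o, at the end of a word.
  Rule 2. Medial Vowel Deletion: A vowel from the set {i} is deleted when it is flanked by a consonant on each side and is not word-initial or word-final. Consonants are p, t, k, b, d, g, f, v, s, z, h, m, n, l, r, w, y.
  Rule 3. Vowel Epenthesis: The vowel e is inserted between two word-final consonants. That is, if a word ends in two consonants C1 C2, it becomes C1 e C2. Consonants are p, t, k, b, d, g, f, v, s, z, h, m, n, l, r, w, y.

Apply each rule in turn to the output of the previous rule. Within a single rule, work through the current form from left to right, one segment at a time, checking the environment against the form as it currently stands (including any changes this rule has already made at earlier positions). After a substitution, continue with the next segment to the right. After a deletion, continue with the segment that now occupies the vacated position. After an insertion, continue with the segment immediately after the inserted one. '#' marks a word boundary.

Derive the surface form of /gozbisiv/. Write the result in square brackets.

Rule 1 Final Vowel Lowering: no change — [gozbisiv]
Rule 2 Medial Vowel Deletion: [gozbisiv] → [gozbsv]
Rule 3 Vowel Epenthesis: [gozbsv] → [gozbsev]

[gozbsev]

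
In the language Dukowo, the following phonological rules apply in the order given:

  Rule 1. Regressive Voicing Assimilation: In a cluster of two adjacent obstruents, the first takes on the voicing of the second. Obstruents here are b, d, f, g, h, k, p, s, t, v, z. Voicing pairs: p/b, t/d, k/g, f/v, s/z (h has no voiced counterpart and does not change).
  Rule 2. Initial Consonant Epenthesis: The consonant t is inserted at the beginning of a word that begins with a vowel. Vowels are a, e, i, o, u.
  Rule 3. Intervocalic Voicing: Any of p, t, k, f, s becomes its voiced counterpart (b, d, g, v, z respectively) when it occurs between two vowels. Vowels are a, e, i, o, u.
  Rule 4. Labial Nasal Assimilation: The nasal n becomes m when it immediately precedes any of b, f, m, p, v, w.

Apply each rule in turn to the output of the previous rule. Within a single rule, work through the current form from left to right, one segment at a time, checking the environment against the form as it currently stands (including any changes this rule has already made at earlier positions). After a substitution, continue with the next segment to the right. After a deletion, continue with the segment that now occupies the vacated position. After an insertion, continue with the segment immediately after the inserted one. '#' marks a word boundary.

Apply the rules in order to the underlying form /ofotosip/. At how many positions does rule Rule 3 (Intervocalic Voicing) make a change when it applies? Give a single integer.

3

Rule 1 Regressive Voicing Assimilation: no change — [ofotosip]
Rule 2 Initial Consonant Epenthesis: [ofotosip] → [tofotosip]
Rule 3 Intervocalic Voicing: [tofotosip] → [tovodozip]
Rule 4 Labial Nasal Assimilation: no change — [tovodozip]
Rule Rule 3 changed 3 position(s).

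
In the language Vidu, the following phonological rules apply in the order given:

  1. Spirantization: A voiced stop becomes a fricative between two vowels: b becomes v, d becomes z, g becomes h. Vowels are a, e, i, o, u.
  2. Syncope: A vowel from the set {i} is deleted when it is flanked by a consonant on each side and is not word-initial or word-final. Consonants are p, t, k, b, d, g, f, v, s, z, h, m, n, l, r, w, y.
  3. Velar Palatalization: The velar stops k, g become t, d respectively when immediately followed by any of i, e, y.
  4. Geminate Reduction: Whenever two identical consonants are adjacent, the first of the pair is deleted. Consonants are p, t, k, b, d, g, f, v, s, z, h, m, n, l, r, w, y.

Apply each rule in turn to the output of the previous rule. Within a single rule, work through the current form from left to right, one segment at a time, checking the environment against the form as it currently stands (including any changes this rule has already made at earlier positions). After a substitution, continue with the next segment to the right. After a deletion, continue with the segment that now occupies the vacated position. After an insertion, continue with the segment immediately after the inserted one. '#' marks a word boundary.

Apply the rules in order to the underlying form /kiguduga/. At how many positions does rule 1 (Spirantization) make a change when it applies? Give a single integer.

3

1 Spirantization: [kiguduga] → [kihuzuha]
2 Syncope: [kihuzuha] → [khuzuha]
3 Velar Palatalization: no change — [khuzuha]
4 Geminate Reduction: no change — [khuzuha]
Rule 1 changed 3 position(s).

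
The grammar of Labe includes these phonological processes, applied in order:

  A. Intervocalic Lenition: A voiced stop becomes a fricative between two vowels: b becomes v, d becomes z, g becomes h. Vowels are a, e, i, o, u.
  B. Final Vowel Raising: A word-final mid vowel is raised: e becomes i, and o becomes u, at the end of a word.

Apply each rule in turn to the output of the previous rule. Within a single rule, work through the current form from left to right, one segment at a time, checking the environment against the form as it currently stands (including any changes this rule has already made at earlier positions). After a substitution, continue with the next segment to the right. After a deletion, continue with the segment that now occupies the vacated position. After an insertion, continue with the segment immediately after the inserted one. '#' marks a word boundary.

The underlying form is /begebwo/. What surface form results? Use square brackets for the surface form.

[behebwu]

A Intervocalic Lenition: [begebwo] → [behebwo]
B Final Vowel Raising: [behebwo] → [behebwu]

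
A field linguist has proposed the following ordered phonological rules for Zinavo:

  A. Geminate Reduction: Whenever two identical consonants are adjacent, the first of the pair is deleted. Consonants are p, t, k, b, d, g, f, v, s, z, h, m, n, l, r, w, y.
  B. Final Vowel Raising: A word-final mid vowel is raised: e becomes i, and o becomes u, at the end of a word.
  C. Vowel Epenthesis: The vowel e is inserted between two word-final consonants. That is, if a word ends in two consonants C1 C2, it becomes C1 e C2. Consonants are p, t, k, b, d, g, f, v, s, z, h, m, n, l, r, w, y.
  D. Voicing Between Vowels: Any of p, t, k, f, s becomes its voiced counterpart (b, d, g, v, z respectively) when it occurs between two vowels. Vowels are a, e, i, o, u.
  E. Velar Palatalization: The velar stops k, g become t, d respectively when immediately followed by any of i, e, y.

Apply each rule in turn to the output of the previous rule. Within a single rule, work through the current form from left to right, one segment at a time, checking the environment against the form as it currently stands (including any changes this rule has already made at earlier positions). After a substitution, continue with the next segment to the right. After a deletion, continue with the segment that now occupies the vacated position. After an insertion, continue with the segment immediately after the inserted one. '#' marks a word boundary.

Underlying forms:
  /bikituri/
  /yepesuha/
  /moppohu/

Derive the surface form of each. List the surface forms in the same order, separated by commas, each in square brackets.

/bikituri/:
  A Geminate Reduction: no change — [bikituri]
  B Final Vowel Raising: no change — [bikituri]
  C Vowel Epenthesis: no change — [bikituri]
  D Voicing Between Vowels: [bikituri] → [bigiduri]
  E Velar Palatalization: [bigiduri] → [bididuri]
/yepesuha/:
  A Geminate Reduction: no change — [yepesuha]
  B Final Vowel Raising: no change — [yepesuha]
  C Vowel Epenthesis: no change — [yepesuha]
  D Voicing Between Vowels: [yepesuha] → [yebezuha]
  E Velar Palatalization: no change — [yebezuha]
/moppohu/:
  A Geminate Reduction: [moppohu] → [mopohu]
  B Final Vowel Raising: no change — [mopohu]
  C Vowel Epenthesis: no change — [mopohu]
  D Voicing Between Vowels: [mopohu] → [mobohu]
  E Velar Palatalization: no change — [mobohu]

[bididuri], [yebezuha], [mobohu]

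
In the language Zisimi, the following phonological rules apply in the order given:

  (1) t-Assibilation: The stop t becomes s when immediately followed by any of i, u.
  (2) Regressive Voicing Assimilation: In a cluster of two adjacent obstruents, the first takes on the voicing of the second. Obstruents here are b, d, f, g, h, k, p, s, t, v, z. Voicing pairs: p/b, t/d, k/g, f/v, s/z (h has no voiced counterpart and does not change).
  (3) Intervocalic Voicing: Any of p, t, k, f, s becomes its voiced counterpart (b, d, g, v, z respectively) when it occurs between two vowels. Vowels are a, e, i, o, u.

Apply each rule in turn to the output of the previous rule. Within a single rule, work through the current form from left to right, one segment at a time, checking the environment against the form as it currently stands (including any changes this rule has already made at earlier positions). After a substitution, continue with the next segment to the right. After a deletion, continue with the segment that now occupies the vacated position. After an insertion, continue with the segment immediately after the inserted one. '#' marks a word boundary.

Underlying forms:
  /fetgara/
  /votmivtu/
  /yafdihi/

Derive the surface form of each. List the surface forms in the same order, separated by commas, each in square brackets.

/fetgara/:
  (1) t-Assibilation: no change — [fetgara]
  (2) Regressive Voicing Assimilation: [fetgara] → [fedgara]
  (3) Intervocalic Voicing: no change — [fedgara]
/votmivtu/:
  (1) t-Assibilation: [votmivtu] → [votmivsu]
  (2) Regressive Voicing Assimilation: [votmivsu] → [votmifsu]
  (3) Intervocalic Voicing: no change — [votmifsu]
/yafdihi/:
  (1) t-Assibilation: no change — [yafdihi]
  (2) Regressive Voicing Assimilation: [yafdihi] → [yavdihi]
  (3) Intervocalic Voicing: no change — [yavdihi]

[fedgara], [votmifsu], [yavdihi]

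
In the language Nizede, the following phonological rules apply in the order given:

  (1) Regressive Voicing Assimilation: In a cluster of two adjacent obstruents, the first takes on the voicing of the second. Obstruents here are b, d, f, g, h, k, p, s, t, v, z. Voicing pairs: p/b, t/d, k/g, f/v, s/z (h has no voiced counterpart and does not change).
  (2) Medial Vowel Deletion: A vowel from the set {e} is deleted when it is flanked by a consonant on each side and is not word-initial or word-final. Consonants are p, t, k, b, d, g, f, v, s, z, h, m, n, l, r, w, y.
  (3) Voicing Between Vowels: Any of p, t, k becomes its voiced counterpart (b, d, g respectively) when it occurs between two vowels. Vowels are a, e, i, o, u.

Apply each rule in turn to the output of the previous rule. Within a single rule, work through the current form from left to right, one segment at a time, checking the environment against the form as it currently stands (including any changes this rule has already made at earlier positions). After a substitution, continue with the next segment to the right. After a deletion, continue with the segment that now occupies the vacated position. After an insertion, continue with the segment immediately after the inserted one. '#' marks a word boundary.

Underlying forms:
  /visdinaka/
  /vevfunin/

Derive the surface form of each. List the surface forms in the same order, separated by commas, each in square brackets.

[vizdinaga], [vffunin]

/visdinaka/:
  (1) Regressive Voicing Assimilation: [visdinaka] → [vizdinaka]
  (2) Medial Vowel Deletion: no change — [vizdinaka]
  (3) Voicing Between Vowels: [vizdinaka] → [vizdinaga]
/vevfunin/:
  (1) Regressive Voicing Assimilation: [vevfunin] → [veffunin]
  (2) Medial Vowel Deletion: [veffunin] → [vffunin]
  (3) Voicing Between Vowels: no change — [vffunin]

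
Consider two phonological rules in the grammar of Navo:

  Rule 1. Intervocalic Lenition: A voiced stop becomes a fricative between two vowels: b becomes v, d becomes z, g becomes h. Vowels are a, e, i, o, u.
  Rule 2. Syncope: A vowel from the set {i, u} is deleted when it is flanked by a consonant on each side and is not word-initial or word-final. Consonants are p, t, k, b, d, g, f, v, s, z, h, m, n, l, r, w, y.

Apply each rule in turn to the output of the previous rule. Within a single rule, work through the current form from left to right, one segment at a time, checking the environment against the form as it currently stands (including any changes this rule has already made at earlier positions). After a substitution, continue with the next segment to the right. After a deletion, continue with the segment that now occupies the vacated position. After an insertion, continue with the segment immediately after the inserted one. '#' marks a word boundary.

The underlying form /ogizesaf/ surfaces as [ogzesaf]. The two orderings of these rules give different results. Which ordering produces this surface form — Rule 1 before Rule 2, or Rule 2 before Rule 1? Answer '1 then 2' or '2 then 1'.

Order 1 then 2:
  1 Intervocalic Lenition: [ogizesaf] → [ohizesaf]
  2 Syncope: [ohizesaf] → [ohzesaf]
  result: [ohzesaf]
Order 2 then 1:
  2 Syncope: [ogizesaf] → [ogzesaf]
  1 Intervocalic Lenition: no change — [ogzesaf]
  result: [ogzesaf]

2 then 1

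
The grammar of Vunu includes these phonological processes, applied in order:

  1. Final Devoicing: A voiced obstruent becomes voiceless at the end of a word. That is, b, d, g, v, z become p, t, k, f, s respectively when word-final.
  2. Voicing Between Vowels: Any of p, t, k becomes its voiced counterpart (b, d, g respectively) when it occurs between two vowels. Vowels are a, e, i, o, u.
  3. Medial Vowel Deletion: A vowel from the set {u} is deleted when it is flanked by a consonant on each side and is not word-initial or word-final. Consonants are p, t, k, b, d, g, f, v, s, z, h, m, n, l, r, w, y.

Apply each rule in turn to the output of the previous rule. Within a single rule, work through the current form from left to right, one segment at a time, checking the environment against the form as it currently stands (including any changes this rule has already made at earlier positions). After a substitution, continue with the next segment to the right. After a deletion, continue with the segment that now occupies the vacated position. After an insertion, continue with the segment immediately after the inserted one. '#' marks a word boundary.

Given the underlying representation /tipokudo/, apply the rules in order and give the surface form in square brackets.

1 Final Devoicing: no change — [tipokudo]
2 Voicing Between Vowels: [tipokudo] → [tibogudo]
3 Medial Vowel Deletion: [tibogudo] → [tibogdo]

[tibogdo]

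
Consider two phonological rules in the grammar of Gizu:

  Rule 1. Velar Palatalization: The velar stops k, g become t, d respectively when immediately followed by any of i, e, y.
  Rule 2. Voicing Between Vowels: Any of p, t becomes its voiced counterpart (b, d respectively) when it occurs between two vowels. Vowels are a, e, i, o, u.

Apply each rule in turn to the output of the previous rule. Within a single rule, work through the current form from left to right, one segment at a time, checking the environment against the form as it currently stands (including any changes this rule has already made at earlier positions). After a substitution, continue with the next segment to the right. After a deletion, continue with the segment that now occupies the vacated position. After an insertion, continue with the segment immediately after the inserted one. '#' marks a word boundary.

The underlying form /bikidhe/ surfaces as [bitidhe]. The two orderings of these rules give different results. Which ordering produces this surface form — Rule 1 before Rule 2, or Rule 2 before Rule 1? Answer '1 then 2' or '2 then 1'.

2 then 1

Order 1 then 2:
  1 Velar Palatalization: [bikidhe] → [bitidhe]
  2 Voicing Between Vowels: [bitidhe] → [bididhe]
  result: [bididhe]
Order 2 then 1:
  2 Voicing Between Vowels: no change — [bikidhe]
  1 Velar Palatalization: [bikidhe] → [bitidhe]
  result: [bitidhe]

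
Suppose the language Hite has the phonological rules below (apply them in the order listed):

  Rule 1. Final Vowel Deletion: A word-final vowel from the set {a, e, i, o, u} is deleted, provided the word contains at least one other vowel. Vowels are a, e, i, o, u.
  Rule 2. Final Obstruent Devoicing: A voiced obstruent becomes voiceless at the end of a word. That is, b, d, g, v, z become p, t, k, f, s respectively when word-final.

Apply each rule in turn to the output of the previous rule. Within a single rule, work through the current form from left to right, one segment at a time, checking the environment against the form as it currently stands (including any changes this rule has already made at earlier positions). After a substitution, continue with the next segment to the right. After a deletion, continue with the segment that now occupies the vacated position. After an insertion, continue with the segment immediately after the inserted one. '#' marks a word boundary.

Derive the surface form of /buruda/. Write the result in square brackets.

[burut]

Rule 1 Final Vowel Deletion: [buruda] → [burud]
Rule 2 Final Obstruent Devoicing: [burud] → [burut]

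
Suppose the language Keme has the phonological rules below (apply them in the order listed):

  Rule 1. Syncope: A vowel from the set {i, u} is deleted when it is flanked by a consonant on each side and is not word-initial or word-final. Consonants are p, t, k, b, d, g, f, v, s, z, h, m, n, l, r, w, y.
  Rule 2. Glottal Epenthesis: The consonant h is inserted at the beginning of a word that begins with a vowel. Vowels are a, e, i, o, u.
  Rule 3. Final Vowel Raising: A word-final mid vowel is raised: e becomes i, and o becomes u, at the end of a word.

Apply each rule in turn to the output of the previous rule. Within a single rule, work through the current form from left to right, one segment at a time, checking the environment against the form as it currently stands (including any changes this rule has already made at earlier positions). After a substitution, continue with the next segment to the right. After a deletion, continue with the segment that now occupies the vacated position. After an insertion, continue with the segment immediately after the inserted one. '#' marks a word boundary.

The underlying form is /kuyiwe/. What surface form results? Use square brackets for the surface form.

Rule 1 Syncope: [kuyiwe] → [kywe]
Rule 2 Glottal Epenthesis: no change — [kywe]
Rule 3 Final Vowel Raising: [kywe] → [kywi]

[kywi]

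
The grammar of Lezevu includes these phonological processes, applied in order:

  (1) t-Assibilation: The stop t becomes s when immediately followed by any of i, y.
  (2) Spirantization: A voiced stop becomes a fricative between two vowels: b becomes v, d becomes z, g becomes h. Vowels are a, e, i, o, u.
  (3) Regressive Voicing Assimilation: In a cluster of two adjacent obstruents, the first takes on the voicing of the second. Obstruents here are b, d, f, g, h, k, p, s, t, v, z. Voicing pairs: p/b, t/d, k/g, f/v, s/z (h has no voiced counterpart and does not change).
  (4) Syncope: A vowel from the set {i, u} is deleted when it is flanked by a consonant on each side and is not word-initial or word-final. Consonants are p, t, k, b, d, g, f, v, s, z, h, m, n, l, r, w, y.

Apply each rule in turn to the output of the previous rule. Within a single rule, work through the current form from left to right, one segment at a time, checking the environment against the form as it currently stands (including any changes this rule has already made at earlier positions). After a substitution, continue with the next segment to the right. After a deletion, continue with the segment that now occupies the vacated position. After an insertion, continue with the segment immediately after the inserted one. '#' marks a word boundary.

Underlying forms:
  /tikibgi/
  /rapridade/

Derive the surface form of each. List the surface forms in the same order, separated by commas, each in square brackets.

[skbgi], [raprzaze]

/tikibgi/:
  (1) t-Assibilation: [tikibgi] → [sikibgi]
  (2) Spirantization: no change — [sikibgi]
  (3) Regressive Voicing Assimilation: no change — [sikibgi]
  (4) Syncope: [sikibgi] → [skbgi]
/rapridade/:
  (1) t-Assibilation: no change — [rapridade]
  (2) Spirantization: [rapridade] → [raprizaze]
  (3) Regressive Voicing Assimilation: no change — [raprizaze]
  (4) Syncope: [raprizaze] → [raprzaze]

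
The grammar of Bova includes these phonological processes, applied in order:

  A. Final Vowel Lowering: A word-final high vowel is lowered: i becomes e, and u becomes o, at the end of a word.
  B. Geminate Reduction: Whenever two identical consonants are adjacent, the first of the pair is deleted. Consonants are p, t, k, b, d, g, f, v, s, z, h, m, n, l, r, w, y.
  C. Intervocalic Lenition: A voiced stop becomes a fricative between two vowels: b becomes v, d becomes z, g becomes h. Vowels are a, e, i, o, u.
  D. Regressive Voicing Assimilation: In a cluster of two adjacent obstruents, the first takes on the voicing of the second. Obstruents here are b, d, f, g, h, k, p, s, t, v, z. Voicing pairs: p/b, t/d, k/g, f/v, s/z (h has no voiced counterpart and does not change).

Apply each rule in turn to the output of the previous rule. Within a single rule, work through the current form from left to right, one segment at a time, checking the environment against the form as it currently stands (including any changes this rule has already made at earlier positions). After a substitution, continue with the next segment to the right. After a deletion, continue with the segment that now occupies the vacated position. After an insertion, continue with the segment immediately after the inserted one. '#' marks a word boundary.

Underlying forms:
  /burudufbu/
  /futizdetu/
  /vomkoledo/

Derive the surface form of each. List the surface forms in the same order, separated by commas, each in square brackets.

[buruzuvbo], [futizdeto], [vomkolezo]

/burudufbu/:
  A Final Vowel Lowering: [burudufbu] → [burudufbo]
  B Geminate Reduction: no change — [burudufbo]
  C Intervocalic Lenition: [burudufbo] → [buruzufbo]
  D Regressive Voicing Assimilation: [buruzufbo] → [buruzuvbo]
/futizdetu/:
  A Final Vowel Lowering: [futizdetu] → [futizdeto]
  B Geminate Reduction: no change — [futizdeto]
  C Intervocalic Lenition: no change — [futizdeto]
  D Regressive Voicing Assimilation: no change — [futizdeto]
/vomkoledo/:
  A Final Vowel Lowering: no change — [vomkoledo]
  B Geminate Reduction: no change — [vomkoledo]
  C Intervocalic Lenition: [vomkoledo] → [vomkolezo]
  D Regressive Voicing Assimilation: no change — [vomkolezo]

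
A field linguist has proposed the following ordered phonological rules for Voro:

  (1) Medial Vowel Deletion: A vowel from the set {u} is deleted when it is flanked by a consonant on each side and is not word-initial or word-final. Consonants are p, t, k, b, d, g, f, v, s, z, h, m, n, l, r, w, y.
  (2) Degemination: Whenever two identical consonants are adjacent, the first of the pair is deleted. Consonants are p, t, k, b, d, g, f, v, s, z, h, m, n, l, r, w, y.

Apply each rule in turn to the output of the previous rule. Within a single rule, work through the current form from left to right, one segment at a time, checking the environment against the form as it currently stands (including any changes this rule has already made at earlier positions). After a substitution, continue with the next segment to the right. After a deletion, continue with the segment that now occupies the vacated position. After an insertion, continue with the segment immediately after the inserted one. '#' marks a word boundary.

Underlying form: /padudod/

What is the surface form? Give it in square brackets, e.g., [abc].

(1) Medial Vowel Deletion: [padudod] → [paddod]
(2) Degemination: [paddod] → [padod]

[padod]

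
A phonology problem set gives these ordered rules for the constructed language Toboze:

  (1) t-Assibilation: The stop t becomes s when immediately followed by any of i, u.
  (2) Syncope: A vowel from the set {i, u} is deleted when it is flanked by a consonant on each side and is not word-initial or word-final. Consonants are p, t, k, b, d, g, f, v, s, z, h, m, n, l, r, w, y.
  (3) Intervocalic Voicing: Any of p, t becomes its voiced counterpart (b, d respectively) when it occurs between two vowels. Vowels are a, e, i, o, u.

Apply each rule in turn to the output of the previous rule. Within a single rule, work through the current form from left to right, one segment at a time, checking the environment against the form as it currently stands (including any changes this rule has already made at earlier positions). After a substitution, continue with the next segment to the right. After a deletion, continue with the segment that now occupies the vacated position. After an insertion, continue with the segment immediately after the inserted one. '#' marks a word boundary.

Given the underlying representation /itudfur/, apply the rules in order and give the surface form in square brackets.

[isdfr]

(1) t-Assibilation: [itudfur] → [isudfur]
(2) Syncope: [isudfur] → [isdfr]
(3) Intervocalic Voicing: no change — [isdfr]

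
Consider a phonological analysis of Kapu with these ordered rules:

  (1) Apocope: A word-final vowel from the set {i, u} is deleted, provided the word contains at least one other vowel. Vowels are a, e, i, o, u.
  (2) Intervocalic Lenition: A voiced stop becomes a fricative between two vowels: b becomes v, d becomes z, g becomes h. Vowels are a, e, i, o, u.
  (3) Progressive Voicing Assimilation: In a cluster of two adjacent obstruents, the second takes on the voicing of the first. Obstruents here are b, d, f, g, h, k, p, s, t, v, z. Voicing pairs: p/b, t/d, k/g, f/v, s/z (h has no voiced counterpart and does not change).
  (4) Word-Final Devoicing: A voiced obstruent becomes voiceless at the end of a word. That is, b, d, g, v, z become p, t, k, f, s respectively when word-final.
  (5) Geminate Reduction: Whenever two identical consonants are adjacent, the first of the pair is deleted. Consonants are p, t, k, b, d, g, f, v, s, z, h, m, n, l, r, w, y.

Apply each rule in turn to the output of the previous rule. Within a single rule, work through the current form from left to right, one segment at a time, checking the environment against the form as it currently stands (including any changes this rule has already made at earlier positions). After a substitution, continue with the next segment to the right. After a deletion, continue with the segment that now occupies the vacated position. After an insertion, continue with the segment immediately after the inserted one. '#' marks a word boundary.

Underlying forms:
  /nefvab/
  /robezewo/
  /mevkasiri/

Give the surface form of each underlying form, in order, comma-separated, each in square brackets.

[nefap], [rovezewo], [mevgasir]

/nefvab/:
  (1) Apocope: no change — [nefvab]
  (2) Intervocalic Lenition: no change — [nefvab]
  (3) Progressive Voicing Assimilation: [nefvab] → [neffab]
  (4) Word-Final Devoicing: [neffab] → [neffap]
  (5) Geminate Reduction: [neffap] → [nefap]
/robezewo/:
  (1) Apocope: no change — [robezewo]
  (2) Intervocalic Lenition: [robezewo] → [rovezewo]
  (3) Progressive Voicing Assimilation: no change — [rovezewo]
  (4) Word-Final Devoicing: no change — [rovezewo]
  (5) Geminate Reduction: no change — [rovezewo]
/mevkasiri/:
  (1) Apocope: [mevkasiri] → [mevkasir]
  (2) Intervocalic Lenition: no change — [mevkasir]
  (3) Progressive Voicing Assimilation: [mevkasir] → [mevgasir]
  (4) Word-Final Devoicing: no change — [mevgasir]
  (5) Geminate Reduction: no change — [mevgasir]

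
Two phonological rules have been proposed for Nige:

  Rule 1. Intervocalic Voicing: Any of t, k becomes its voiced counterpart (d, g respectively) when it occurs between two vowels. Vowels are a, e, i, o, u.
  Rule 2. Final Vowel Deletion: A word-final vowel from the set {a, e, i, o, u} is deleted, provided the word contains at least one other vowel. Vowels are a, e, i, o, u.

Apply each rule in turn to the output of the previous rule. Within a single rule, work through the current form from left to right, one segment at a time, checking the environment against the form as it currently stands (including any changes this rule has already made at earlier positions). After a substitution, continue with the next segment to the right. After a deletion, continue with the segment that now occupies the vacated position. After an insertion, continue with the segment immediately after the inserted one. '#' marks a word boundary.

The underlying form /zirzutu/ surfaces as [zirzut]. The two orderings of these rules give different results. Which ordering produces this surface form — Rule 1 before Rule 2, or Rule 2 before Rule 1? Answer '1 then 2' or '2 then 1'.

Order 1 then 2:
  1 Intervocalic Voicing: [zirzutu] → [zirzudu]
  2 Final Vowel Deletion: [zirzudu] → [zirzud]
  result: [zirzud]
Order 2 then 1:
  2 Final Vowel Deletion: [zirzutu] → [zirzut]
  1 Intervocalic Voicing: no change — [zirzut]
  result: [zirzut]

2 then 1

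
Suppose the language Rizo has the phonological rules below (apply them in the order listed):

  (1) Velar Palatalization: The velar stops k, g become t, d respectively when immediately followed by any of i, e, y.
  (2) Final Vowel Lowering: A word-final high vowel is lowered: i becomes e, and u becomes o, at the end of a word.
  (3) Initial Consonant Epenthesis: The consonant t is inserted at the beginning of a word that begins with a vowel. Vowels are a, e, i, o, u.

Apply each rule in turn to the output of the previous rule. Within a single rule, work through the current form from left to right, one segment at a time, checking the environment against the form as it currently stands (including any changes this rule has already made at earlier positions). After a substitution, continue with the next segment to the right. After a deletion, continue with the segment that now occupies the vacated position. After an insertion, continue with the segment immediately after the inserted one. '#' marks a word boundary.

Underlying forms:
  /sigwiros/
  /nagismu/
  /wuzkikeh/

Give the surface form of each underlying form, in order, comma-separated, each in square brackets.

/sigwiros/:
  (1) Velar Palatalization: no change — [sigwiros]
  (2) Final Vowel Lowering: no change — [sigwiros]
  (3) Initial Consonant Epenthesis: no change — [sigwiros]
/nagismu/:
  (1) Velar Palatalization: [nagismu] → [nadismu]
  (2) Final Vowel Lowering: [nadismu] → [nadismo]
  (3) Initial Consonant Epenthesis: no change — [nadismo]
/wuzkikeh/:
  (1) Velar Palatalization: [wuzkikeh] → [wuztiteh]
  (2) Final Vowel Lowering: no change — [wuztiteh]
  (3) Initial Consonant Epenthesis: no change — [wuztiteh]

[sigwiros], [nadismo], [wuztiteh]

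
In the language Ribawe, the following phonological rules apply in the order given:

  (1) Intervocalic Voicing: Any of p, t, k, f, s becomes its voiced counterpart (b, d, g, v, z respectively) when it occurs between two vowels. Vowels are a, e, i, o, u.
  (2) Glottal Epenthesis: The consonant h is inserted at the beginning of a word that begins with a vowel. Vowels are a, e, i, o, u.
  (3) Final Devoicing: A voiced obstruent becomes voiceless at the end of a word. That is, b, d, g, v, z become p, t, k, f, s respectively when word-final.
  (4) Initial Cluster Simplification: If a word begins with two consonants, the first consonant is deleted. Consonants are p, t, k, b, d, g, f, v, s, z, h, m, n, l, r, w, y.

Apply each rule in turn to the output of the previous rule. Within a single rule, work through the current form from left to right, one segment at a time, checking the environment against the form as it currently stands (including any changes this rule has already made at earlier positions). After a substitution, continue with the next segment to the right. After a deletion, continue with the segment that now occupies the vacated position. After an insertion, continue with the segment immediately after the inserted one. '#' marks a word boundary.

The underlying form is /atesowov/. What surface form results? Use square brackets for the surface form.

(1) Intervocalic Voicing: [atesowov] → [adezowov]
(2) Glottal Epenthesis: [adezowov] → [hadezowov]
(3) Final Devoicing: [hadezowov] → [hadezowof]
(4) Initial Cluster Simplification: no change — [hadezowof]

[hadezowof]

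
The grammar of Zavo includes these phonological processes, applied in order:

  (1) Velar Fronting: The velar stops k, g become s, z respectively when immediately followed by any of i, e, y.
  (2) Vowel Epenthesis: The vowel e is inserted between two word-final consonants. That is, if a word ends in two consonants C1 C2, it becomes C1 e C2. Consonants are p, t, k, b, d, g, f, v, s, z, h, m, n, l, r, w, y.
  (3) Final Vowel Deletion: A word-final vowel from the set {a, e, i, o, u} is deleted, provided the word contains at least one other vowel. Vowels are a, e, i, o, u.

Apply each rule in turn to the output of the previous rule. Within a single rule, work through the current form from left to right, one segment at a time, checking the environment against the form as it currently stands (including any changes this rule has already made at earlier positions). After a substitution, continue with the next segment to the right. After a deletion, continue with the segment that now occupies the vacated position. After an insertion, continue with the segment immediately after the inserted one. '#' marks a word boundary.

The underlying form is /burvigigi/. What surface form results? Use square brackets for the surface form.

[burviziz]

(1) Velar Fronting: [burvigigi] → [burvizizi]
(2) Vowel Epenthesis: no change — [burvizizi]
(3) Final Vowel Deletion: [burvizizi] → [burviziz]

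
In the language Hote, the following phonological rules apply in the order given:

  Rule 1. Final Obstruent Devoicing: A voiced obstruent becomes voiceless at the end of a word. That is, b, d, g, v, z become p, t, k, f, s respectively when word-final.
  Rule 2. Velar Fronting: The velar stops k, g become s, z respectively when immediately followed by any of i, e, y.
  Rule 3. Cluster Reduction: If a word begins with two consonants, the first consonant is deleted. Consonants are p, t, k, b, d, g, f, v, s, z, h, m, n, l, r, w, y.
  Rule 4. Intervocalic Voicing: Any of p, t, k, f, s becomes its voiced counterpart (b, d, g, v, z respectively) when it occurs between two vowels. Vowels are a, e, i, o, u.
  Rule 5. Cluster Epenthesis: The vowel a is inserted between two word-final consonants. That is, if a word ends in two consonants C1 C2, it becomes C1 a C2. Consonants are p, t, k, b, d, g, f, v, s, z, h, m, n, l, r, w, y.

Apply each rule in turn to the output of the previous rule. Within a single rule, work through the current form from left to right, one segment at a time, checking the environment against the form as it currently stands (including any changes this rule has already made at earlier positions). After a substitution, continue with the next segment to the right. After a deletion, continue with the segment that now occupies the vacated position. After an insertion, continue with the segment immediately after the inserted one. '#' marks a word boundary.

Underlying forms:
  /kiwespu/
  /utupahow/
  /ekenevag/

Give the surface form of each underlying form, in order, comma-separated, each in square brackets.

/kiwespu/:
  Rule 1 Final Obstruent Devoicing: no change — [kiwespu]
  Rule 2 Velar Fronting: [kiwespu] → [siwespu]
  Rule 3 Cluster Reduction: no change — [siwespu]
  Rule 4 Intervocalic Voicing: no change — [siwespu]
  Rule 5 Cluster Epenthesis: no change — [siwespu]
/utupahow/:
  Rule 1 Final Obstruent Devoicing: no change — [utupahow]
  Rule 2 Velar Fronting: no change — [utupahow]
  Rule 3 Cluster Reduction: no change — [utupahow]
  Rule 4 Intervocalic Voicing: [utupahow] → [udubahow]
  Rule 5 Cluster Epenthesis: no change — [udubahow]
/ekenevag/:
  Rule 1 Final Obstruent Devoicing: [ekenevag] → [ekenevak]
  Rule 2 Velar Fronting: [ekenevak] → [esenevak]
  Rule 3 Cluster Reduction: no change — [esenevak]
  Rule 4 Intervocalic Voicing: [esenevak] → [ezenevak]
  Rule 5 Cluster Epenthesis: no change — [ezenevak]

[siwespu], [udubahow], [ezenevak]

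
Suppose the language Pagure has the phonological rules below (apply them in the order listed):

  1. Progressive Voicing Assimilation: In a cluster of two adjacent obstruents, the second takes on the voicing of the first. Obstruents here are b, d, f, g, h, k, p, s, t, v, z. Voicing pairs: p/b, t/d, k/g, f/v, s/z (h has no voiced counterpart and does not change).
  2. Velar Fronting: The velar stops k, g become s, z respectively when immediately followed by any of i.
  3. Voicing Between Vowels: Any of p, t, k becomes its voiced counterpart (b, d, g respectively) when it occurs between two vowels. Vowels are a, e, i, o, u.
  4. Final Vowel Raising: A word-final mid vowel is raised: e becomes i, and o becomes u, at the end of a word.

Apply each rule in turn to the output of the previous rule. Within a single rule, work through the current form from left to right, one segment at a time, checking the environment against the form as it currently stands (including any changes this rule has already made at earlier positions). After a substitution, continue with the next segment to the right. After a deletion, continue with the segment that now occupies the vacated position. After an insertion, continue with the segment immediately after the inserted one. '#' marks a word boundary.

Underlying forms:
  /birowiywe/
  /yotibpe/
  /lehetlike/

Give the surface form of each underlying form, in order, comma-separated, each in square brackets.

/birowiywe/:
  1 Progressive Voicing Assimilation: no change — [birowiywe]
  2 Velar Fronting: no change — [birowiywe]
  3 Voicing Between Vowels: no change — [birowiywe]
  4 Final Vowel Raising: [birowiywe] → [birowiywi]
/yotibpe/:
  1 Progressive Voicing Assimilation: [yotibpe] → [yotibbe]
  2 Velar Fronting: no change — [yotibbe]
  3 Voicing Between Vowels: [yotibbe] → [yodibbe]
  4 Final Vowel Raising: [yodibbe] → [yodibbi]
/lehetlike/:
  1 Progressive Voicing Assimilation: no change — [lehetlike]
  2 Velar Fronting: no change — [lehetlike]
  3 Voicing Between Vowels: [lehetlike] → [lehetlige]
  4 Final Vowel Raising: [lehetlige] → [lehetligi]

[birowiywi], [yodibbi], [lehetligi]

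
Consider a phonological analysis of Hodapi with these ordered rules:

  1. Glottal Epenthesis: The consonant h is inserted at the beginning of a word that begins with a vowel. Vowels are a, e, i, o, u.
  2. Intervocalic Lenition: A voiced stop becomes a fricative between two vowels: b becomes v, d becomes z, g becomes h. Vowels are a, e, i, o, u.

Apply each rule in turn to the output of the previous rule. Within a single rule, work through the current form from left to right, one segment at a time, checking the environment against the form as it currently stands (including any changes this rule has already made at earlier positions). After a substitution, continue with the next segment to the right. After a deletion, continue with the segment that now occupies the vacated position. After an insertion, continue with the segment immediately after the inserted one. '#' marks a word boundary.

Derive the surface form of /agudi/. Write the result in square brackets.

1 Glottal Epenthesis: [agudi] → [hagudi]
2 Intervocalic Lenition: [hagudi] → [hahuzi]

[hahuzi]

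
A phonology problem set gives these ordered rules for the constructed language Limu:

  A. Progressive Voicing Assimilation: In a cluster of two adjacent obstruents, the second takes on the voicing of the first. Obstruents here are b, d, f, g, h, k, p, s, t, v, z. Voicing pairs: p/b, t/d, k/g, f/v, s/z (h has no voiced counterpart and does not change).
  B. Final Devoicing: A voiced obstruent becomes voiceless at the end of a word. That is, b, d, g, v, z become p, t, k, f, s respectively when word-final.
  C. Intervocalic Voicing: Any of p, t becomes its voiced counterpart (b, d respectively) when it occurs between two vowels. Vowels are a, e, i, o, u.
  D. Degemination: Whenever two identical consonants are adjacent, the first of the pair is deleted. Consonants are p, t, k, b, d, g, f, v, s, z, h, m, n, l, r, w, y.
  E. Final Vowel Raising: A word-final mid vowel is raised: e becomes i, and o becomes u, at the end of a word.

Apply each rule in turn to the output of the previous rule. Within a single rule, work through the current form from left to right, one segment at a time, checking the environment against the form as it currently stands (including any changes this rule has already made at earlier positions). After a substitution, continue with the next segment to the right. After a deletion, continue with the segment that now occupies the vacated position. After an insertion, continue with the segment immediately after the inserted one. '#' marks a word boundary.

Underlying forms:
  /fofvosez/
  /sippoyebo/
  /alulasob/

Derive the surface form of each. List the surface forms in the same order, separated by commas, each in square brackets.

[fofoses], [sipoyebu], [alulasop]

/fofvosez/:
  A Progressive Voicing Assimilation: [fofvosez] → [foffosez]
  B Final Devoicing: [foffosez] → [foffoses]
  C Intervocalic Voicing: no change — [foffoses]
  D Degemination: [foffoses] → [fofoses]
  E Final Vowel Raising: no change — [fofoses]
/sippoyebo/:
  A Progressive Voicing Assimilation: no change — [sippoyebo]
  B Final Devoicing: no change — [sippoyebo]
  C Intervocalic Voicing: no change — [sippoyebo]
  D Degemination: [sippoyebo] → [sipoyebo]
  E Final Vowel Raising: [sipoyebo] → [sipoyebu]
/alulasob/:
  A Progressive Voicing Assimilation: no change — [alulasob]
  B Final Devoicing: [alulasob] → [alulasop]
  C Intervocalic Voicing: no change — [alulasop]
  D Degemination: no change — [alulasop]
  E Final Vowel Raising: no change — [alulasop]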